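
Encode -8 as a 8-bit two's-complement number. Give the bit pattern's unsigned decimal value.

8 in 8 bits: 00001000
Invert: 11110111
Add 1:  11111000 = 248
(Check: 2^8 - 8 = 256 - 8 = 248.)

248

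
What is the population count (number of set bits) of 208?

3

208 = 11010000
Count the 1s: 1 + 1 + 1 = 3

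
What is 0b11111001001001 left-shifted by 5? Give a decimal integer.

510240

x = 0000011111001001001
shift left by 5 → 1111100100100100000 = 510240
(equivalently, 15945 × 2^5 = 15945 × 32)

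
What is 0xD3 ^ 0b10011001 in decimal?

74

0xD3 = 11010011
b = 10011001
XOR → 01001010 = 74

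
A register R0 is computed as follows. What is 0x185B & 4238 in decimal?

0x185B = 1100001011011
4238 = 1000010001110
AND → 1000000001010 = 4106

4106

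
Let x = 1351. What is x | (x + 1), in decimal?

1359

x = 10101000111 = 1351
x + 1 = 10101001000
OR    = 10101001111 = 1359
(x | (x + 1) sets the lowest cleared bit.)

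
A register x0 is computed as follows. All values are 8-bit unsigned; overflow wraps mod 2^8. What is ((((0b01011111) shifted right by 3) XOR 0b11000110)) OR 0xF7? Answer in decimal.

255

0b01011111 = 01011111
→ shifted right by 3 → 00001011 = 11
0b11000110 = 11000110
→ XOR → 11001101 = 205
0xF7 = 11110111
→ OR → 11111111 = 255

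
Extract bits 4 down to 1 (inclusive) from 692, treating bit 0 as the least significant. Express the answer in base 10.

v = 01010110100
Shift right by 1: 0101011010
Mask low 4 bits: 1010 = 10

10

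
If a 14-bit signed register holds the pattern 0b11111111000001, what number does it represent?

-63

pattern = 11111111000001 (MSB is 1 ⇒ negative)
Invert: 00000000111110, add 1 → 00000000111111 = 63, so the value is -63.
(Equivalently: 16321 - 2^14 = 16321 - 16384 = -63.)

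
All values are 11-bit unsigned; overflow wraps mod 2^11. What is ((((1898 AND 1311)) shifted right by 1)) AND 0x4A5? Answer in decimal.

1898 = 11101101010
1311 = 10100011111
→ AND → 10100001010 = 1290
→ shifted right by 1 → 01010000101 = 645
0x4A5 = 10010100101
→ AND → 00010000101 = 133

133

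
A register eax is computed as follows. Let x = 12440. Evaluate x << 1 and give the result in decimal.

24880

12440 = 011000010011000
shift left by 1 → 110000100110000 = 24880
(equivalently, 12440 × 2^1 = 12440 × 2)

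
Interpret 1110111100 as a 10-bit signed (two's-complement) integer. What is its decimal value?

-68

pattern = 1110111100 (MSB is 1 ⇒ negative)
Invert: 0001000011, add 1 → 0001000100 = 68, so the value is -68.
(Equivalently: 956 - 2^10 = 956 - 1024 = -68.)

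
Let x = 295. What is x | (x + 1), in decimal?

x = 100100111 = 295
x + 1 = 100101000
OR    = 100101111 = 303
(x | (x + 1) sets the lowest cleared bit.)

303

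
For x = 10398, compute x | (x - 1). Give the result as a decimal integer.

10399

x = 10100010011110 = 10398
x - 1 = 10100010011101
OR    = 10100010011111 = 10399
(x | (x - 1) sets all bits below the lowest set bit.)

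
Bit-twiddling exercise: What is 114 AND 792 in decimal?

16

114 = 0001110010
792 = 1100011000
AND → 0000010000 = 16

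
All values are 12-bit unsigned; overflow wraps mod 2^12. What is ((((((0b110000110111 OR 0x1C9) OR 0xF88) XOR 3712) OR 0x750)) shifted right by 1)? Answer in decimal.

959

0b110000110111 = 110000110111
0x1C9 = 000111001001
→ OR → 110111111111 = 3583
0xF88 = 111110001000
→ OR → 111111111111 = 4095
3712 = 111010000000
→ XOR → 000101111111 = 383
0x750 = 011101010000
→ OR → 011101111111 = 1919
→ shifted right by 1 → 001110111111 = 959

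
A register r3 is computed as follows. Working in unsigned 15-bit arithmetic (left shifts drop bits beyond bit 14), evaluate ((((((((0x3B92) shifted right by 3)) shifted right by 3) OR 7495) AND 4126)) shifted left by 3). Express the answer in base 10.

112

0x3B92 = 011101110010010
→ shifted right by 3 → 000011101110010 = 1906
→ shifted right by 3 → 000000011101110 = 238
7495 = 001110101000111
→ OR → 001110111101111 = 7663
4126 = 001000000011110
→ AND → 001000000001110 = 4110
→ shifted left by 3 (mod 2^15) → 000000001110000 = 112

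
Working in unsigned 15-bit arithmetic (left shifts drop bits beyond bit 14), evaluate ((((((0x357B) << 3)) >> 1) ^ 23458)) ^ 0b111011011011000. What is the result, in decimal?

14486

0x357B = 011010101111011
→ << 3 (mod 2^15) → 010101111011000 = 11224
→ >> 1 → 001010111101100 = 5612
23458 = 101101110100010
→ ^ → 100111001001110 = 20046
0b111011011011000 = 111011011011000
→ ^ → 011100010010110 = 14486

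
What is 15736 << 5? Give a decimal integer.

503552

15736 = 0000011110101111000
shift left by 5 → 1111010111100000000 = 503552
(equivalently, 15736 × 2^5 = 15736 × 32)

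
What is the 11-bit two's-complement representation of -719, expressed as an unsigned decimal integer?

1329

719 in 11 bits: 01011001111
Invert: 10100110000
Add 1:  10100110001 = 1329
(Check: 2^11 - 719 = 2048 - 719 = 1329.)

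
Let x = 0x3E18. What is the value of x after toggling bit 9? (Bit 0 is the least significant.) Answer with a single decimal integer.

x = 11111000011000
bit 9 is currently 1; toggle it via x ^ (1 << 9) = x ^ 512
→ 11110000011000 = 15384

15384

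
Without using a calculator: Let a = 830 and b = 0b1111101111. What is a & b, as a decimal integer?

830 = 1100111110
b = 1111101111
AND → 1100101110 = 814

814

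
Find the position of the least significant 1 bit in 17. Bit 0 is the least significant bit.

17 = 10001
Trailing zeros: 0, so the lowest set bit is bit 0 (value 1).

0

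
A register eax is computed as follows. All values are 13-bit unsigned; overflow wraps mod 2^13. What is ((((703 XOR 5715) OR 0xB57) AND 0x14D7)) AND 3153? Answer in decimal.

1105

703 = 0001010111111
5715 = 1011001010011
→ XOR → 1010011101100 = 5356
0xB57 = 0101101010111
→ OR → 1111111111111 = 8191
0x14D7 = 1010011010111
→ AND → 1010011010111 = 5335
3153 = 0110001010001
→ AND → 0010001010001 = 1105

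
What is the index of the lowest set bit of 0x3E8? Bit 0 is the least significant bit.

0x3E8 = 1111101000
Trailing zeros: 3, so the lowest set bit is bit 3 (value 8).

3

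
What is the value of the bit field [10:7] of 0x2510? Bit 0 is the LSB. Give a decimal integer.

10

v = 10010100010000
Shift right by 7: 1001010
Mask low 4 bits: 1010 = 10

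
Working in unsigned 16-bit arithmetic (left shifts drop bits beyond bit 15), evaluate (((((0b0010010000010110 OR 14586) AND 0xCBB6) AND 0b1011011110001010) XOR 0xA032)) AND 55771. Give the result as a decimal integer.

32912

0b0010010000010110 = 0010010000010110
14586 = 0011100011111010
→ OR → 0011110011111110 = 15614
0xCBB6 = 1100101110110110
→ AND → 0000100010110110 = 2230
0b1011011110001010 = 1011011110001010
→ AND → 0000000010000010 = 130
0xA032 = 1010000000110010
→ XOR → 1010000010110000 = 41136
55771 = 1101100111011011
→ AND → 1000000010010000 = 32912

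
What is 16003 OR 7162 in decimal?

16003 = 11111010000011
7162 = 01101111111010
 OR → 11111111111011 = 16379

16379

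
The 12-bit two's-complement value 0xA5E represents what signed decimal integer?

-1442

pattern = 101001011110 (MSB is 1 ⇒ negative)
Invert: 010110100001, add 1 → 010110100010 = 1442, so the value is -1442.
(Equivalently: 2654 - 2^12 = 2654 - 4096 = -1442.)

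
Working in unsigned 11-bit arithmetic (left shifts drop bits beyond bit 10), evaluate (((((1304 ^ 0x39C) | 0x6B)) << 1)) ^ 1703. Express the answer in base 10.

1304 = 10100011000
0x39C = 01110011100
→ ^ → 11010000100 = 1668
0x6B = 00001101011
→ | → 11011101111 = 1775
→ << 1 (mod 2^11) → 10111011110 = 1502
1703 = 11010100111
→ ^ → 01101111001 = 889

889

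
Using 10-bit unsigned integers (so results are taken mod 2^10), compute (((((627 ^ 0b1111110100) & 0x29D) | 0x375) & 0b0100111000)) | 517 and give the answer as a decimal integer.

627 = 1001110011
0b1111110100 = 1111110100
→ ^ → 0110000111 = 391
0x29D = 1010011101
→ & → 0010000101 = 133
0x375 = 1101110101
→ | → 1111110101 = 1013
0b0100111000 = 0100111000
→ & → 0100110000 = 304
517 = 1000000101
→ | → 1100110101 = 821

821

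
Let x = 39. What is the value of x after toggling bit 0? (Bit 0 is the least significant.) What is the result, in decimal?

x = 00100111
bit 0 is currently 1; toggle it via x ^ (1 << 0) = x ^ 1
→ 00100110 = 38

38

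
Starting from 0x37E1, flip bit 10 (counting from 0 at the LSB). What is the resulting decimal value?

x = 11011111100001
bit 10 is currently 1; toggle it via x ^ (1 << 10) = x ^ 1024
→ 11001111100001 = 13281

13281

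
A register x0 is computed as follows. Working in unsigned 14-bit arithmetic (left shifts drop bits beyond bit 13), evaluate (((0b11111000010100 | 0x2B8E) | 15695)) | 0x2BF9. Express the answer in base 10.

16383

0b11111000010100 = 11111000010100
0x2B8E = 10101110001110
→ | → 11111110011110 = 16286
15695 = 11110101001111
→ | → 11111111011111 = 16351
0x2BF9 = 10101111111001
→ | → 11111111111111 = 16383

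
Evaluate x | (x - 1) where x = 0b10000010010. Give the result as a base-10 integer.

1043

x = 10000010010 = 1042
x - 1 = 10000010001
OR    = 10000010011 = 1043
(x | (x - 1) sets all bits below the lowest set bit.)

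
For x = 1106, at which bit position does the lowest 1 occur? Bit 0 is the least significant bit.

1

1106 = 10001010010
Trailing zeros: 1, so the lowest set bit is bit 1 (value 2).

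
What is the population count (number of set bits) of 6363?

8

6363 = 1100011011011
Count the 1s: 1 + 1 + 1 + 1 + 1 + 1 + 1 + 1 = 8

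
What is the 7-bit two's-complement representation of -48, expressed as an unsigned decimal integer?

80

48 in 7 bits: 0110000
Invert: 1001111
Add 1:  1010000 = 80
(Check: 2^7 - 48 = 128 - 48 = 80.)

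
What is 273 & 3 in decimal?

1

273 = 100010001
3 = 000000011
AND → 000000001 = 1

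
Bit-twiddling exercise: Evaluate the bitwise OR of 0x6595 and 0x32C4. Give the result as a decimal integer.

30677

0x6595 = 110010110010101
0x32C4 = 011001011000100
 OR → 111011111010101 = 30677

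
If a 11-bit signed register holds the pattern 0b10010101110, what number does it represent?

-850

pattern = 10010101110 (MSB is 1 ⇒ negative)
Invert: 01101010001, add 1 → 01101010010 = 850, so the value is -850.
(Equivalently: 1198 - 2^11 = 1198 - 2048 = -850.)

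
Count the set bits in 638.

638 = 1001111110
Count the 1s: 1 + 1 + 1 + 1 + 1 + 1 + 1 = 7

7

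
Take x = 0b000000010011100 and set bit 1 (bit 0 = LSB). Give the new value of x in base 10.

158

x = 000000010011100
bit 1 is currently 0; set it via x | (1 << 1) = x | 2
→ 000000010011110 = 158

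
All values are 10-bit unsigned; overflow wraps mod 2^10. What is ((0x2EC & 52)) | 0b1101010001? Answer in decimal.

885

0x2EC = 1011101100
52 = 0000110100
→ & → 0000100100 = 36
0b1101010001 = 1101010001
→ | → 1101110101 = 885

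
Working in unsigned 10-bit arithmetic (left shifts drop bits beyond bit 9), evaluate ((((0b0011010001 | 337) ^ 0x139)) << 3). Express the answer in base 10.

0b0011010001 = 0011010001
337 = 0101010001
→ | → 0111010001 = 465
0x139 = 0100111001
→ ^ → 0011101000 = 232
→ << 3 (mod 2^10) → 1101000000 = 832

832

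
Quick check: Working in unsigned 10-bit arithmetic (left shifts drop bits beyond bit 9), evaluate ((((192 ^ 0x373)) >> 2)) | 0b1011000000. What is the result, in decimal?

748

192 = 0011000000
0x373 = 1101110011
→ ^ → 1110110011 = 947
→ >> 2 → 0011101100 = 236
0b1011000000 = 1011000000
→ | → 1011101100 = 748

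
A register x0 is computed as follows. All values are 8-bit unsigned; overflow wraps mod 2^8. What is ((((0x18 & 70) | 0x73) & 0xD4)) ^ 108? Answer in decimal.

0x18 = 00011000
70 = 01000110
→ & → 00000000 = 0
0x73 = 01110011
→ | → 01110011 = 115
0xD4 = 11010100
→ & → 01010000 = 80
108 = 01101100
→ ^ → 00111100 = 60

60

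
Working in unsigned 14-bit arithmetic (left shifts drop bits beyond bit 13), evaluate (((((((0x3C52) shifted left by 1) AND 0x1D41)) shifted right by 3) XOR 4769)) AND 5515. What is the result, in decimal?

4481

0x3C52 = 11110001010010
→ shifted left by 1 (mod 2^14) → 11100010100100 = 14500
0x1D41 = 01110101000001
→ AND → 01100000000000 = 6144
→ shifted right by 3 → 00001100000000 = 768
4769 = 01001010100001
→ XOR → 01000110100001 = 4513
5515 = 01010110001011
→ AND → 01000110000001 = 4481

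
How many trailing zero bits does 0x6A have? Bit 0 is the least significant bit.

1

0x6A = 1101010
Trailing zeros: 1, so the lowest set bit is bit 1 (value 2).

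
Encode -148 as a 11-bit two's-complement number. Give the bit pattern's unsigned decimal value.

148 in 11 bits: 00010010100
Invert: 11101101011
Add 1:  11101101100 = 1900
(Check: 2^11 - 148 = 2048 - 148 = 1900.)

1900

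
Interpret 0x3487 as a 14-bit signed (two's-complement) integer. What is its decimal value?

-2937

pattern = 11010010000111 (MSB is 1 ⇒ negative)
Invert: 00101101111000, add 1 → 00101101111001 = 2937, so the value is -2937.
(Equivalently: 13447 - 2^14 = 13447 - 16384 = -2937.)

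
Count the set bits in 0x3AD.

7

0x3AD = 1110101101
Count the 1s: 1 + 1 + 1 + 1 + 1 + 1 + 1 = 7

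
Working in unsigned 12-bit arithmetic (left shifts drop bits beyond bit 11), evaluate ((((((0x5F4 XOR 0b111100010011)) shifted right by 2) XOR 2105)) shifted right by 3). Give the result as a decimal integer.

336

0x5F4 = 010111110100
0b111100010011 = 111100010011
→ XOR → 101011100111 = 2791
→ shifted right by 2 → 001010111001 = 697
2105 = 100000111001
→ XOR → 101010000000 = 2688
→ shifted right by 3 → 000101010000 = 336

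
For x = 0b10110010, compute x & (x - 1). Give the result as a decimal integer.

x = 10110010 = 178
x - 1 = 10110001
AND   = 10110000 = 176
(x & (x - 1) clears the lowest set bit of x.)

176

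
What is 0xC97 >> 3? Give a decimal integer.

402

0xC97 = 110010010111
shift right by 3 → 000110010010 = 402
(equivalently, floor(3223 / 8))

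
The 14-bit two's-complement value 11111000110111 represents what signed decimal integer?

pattern = 11111000110111 (MSB is 1 ⇒ negative)
Invert: 00000111001000, add 1 → 00000111001001 = 457, so the value is -457.
(Equivalently: 15927 - 2^14 = 15927 - 16384 = -457.)

-457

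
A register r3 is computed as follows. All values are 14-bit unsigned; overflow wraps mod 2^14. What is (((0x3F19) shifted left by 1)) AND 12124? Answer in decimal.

11792

0x3F19 = 11111100011001
→ shifted left by 1 (mod 2^14) → 11111000110010 = 15922
12124 = 10111101011100
→ AND → 10111000010000 = 11792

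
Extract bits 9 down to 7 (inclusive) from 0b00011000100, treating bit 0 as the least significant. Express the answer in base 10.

1

v = 00011000100
Shift right by 7: 0001
Mask low 3 bits: 001 = 1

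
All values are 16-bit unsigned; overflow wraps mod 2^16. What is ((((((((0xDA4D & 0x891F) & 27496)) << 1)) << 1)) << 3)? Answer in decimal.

0xDA4D = 1101101001001101
0x891F = 1000100100011111
→ & → 1000100000001101 = 34829
27496 = 0110101101101000
→ & → 0000100000001000 = 2056
→ << 1 (mod 2^16) → 0001000000010000 = 4112
→ << 1 (mod 2^16) → 0010000000100000 = 8224
→ << 3 (mod 2^16) → 0000000100000000 = 256

256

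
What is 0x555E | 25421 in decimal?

30559

0x555E = 101010101011110
25421 = 110001101001101
 OR → 111011101011111 = 30559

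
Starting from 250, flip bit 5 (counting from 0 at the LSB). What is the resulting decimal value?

x = 11111010
bit 5 is currently 1; toggle it via x ^ (1 << 5) = x ^ 32
→ 11011010 = 218

218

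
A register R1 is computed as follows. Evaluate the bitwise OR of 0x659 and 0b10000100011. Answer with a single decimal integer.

0x659 = 11001011001
b = 10000100011
 OR → 11001111011 = 1659

1659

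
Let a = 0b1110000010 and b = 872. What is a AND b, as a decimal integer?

a = 1110000010
872 = 1101101000
AND → 1100000000 = 768

768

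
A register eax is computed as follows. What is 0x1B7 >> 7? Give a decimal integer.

0x1B7 = 110110111
shift right by 7 → 000000011 = 3
(equivalently, floor(439 / 128))

3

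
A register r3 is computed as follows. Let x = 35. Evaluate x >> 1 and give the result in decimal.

35 = 100011
shift right by 1 → 010001 = 17
(equivalently, floor(35 / 2))

17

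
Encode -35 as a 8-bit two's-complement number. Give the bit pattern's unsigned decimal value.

35 in 8 bits: 00100011
Invert: 11011100
Add 1:  11011101 = 221
(Check: 2^8 - 35 = 256 - 35 = 221.)

221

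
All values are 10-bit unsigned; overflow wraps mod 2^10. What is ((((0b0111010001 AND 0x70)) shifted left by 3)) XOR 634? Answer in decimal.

250

0b0111010001 = 0111010001
0x70 = 0001110000
→ AND → 0001010000 = 80
→ shifted left by 3 (mod 2^10) → 1010000000 = 640
634 = 1001111010
→ XOR → 0011111010 = 250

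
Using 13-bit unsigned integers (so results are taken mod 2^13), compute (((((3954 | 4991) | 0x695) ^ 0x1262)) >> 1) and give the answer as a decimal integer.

1742

3954 = 0111101110010
4991 = 1001101111111
→ | → 1111101111111 = 8063
0x695 = 0011010010101
→ | → 1111111111111 = 8191
0x1262 = 1001001100010
→ ^ → 0110110011101 = 3485
→ >> 1 → 0011011001110 = 1742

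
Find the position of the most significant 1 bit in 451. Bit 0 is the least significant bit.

451 = 111000011
The topmost 1 is at position 8 (since 2^8 = 256 ≤ 451 < 512).

8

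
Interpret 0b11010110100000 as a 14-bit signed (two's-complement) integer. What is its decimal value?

-2656

pattern = 11010110100000 (MSB is 1 ⇒ negative)
Invert: 00101001011111, add 1 → 00101001100000 = 2656, so the value is -2656.
(Equivalently: 13728 - 2^14 = 13728 - 16384 = -2656.)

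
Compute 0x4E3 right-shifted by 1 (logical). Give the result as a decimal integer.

625

0x4E3 = 10011100011
shift right by 1 → 01001110001 = 625
(equivalently, floor(1251 / 2))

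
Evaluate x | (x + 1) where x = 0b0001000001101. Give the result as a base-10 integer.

x = 1000001101 = 525
x + 1 = 1000001110
OR    = 1000001111 = 527
(x | (x + 1) sets the lowest cleared bit.)

527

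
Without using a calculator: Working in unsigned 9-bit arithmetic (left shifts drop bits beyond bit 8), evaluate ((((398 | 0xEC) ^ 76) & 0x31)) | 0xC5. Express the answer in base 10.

229

398 = 110001110
0xEC = 011101100
→ | → 111101110 = 494
76 = 001001100
→ ^ → 110100010 = 418
0x31 = 000110001
→ & → 000100000 = 32
0xC5 = 011000101
→ | → 011100101 = 229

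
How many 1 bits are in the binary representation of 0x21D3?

0x21D3 = 10000111010011
Count the 1s: 1 + 1 + 1 + 1 + 1 + 1 + 1 = 7

7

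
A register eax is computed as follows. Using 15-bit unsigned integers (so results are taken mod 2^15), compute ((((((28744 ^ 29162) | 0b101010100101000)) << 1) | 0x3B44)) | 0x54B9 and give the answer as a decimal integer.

32765

28744 = 111000001001000
29162 = 111000111101010
→ ^ → 000000110100010 = 418
0b101010100101000 = 101010100101000
→ | → 101010110101010 = 21930
→ << 1 (mod 2^15) → 010101101010100 = 11092
0x3B44 = 011101101000100
→ | → 011101101010100 = 15188
0x54B9 = 101010010111001
→ | → 111111111111101 = 32765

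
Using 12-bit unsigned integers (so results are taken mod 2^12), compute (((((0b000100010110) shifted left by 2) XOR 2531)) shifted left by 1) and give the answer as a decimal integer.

2934

0b000100010110 = 000100010110
→ shifted left by 2 (mod 2^12) → 010001011000 = 1112
2531 = 100111100011
→ XOR → 110110111011 = 3515
→ shifted left by 1 (mod 2^12) → 101101110110 = 2934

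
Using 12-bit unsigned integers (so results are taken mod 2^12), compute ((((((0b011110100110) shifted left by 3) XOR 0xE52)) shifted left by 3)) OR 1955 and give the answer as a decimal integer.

4019

0b011110100110 = 011110100110
→ shifted left by 3 (mod 2^12) → 110100110000 = 3376
0xE52 = 111001010010
→ XOR → 001101100010 = 866
→ shifted left by 3 (mod 2^12) → 101100010000 = 2832
1955 = 011110100011
→ OR → 111110110011 = 4019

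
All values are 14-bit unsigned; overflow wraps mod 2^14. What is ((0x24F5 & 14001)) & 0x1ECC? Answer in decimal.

0x24F5 = 10010011110101
14001 = 11011010110001
→ & → 10010010110001 = 9393
0x1ECC = 01111011001100
→ & → 00010010000000 = 1152

1152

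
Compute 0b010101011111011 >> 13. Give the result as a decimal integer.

x = 10101011111011
shift right by 13 → 00000000000001 = 1
(equivalently, floor(11003 / 8192))

1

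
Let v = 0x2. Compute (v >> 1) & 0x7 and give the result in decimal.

1

v = 00000010
Shift right by 1: 0000001
Mask low 3 bits: 001 = 1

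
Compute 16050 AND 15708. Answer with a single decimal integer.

15376

16050 = 11111010110010
15708 = 11110101011100
AND → 11110000010000 = 15376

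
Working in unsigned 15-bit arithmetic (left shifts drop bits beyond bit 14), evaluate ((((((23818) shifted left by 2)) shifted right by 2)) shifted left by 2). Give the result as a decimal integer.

23818 = 101110100001010
→ shifted left by 2 (mod 2^15) → 111010000101000 = 29736
→ shifted right by 2 → 001110100001010 = 7434
→ shifted left by 2 (mod 2^15) → 111010000101000 = 29736

29736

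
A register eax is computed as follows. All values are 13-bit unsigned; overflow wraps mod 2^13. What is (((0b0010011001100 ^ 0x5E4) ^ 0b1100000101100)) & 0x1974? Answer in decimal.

6404

0b0010011001100 = 0010011001100
0x5E4 = 0010111100100
→ ^ → 0000100101000 = 296
0b1100000101100 = 1100000101100
→ ^ → 1100100000100 = 6404
0x1974 = 1100101110100
→ & → 1100100000100 = 6404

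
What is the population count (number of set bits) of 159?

6

159 = 10011111
Count the 1s: 1 + 1 + 1 + 1 + 1 + 1 = 6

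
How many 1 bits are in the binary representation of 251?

251 = 11111011
Count the 1s: 1 + 1 + 1 + 1 + 1 + 1 + 1 = 7

7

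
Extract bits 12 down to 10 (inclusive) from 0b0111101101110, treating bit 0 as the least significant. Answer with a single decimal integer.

3

v = 0111101101110
Shift right by 10: 011
Mask low 3 bits: 011 = 3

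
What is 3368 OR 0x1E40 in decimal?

3368 = 0110100101000
0x1E40 = 1111001000000
 OR → 1111101101000 = 8040

8040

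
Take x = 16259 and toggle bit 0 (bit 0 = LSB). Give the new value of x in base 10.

x = 011111110000011
bit 0 is currently 1; toggle it via x ^ (1 << 0) = x ^ 1
→ 011111110000010 = 16258

16258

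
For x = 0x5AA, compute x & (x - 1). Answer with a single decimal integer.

x = 10110101010 = 1450
x - 1 = 10110101001
AND   = 10110101000 = 1448
(x & (x - 1) clears the lowest set bit of x.)

1448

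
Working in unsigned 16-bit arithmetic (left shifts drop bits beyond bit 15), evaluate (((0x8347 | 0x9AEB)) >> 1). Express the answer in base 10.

19959

0x8347 = 1000001101000111
0x9AEB = 1001101011101011
→ | → 1001101111101111 = 39919
→ >> 1 → 0100110111110111 = 19959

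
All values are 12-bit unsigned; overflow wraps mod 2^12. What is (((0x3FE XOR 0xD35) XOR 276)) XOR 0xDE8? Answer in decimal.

567

0x3FE = 001111111110
0xD35 = 110100110101
→ XOR → 111011001011 = 3787
276 = 000100010100
→ XOR → 111111011111 = 4063
0xDE8 = 110111101000
→ XOR → 001000110111 = 567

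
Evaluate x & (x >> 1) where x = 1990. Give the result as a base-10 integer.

962

x = 11111000110 = 1990
x>>1 = 01111100011
AND  = 01111000010 = 962
(x & (x >> 1) has a 1 wherever x has two consecutive 1 bits.)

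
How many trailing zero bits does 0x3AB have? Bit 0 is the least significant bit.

0

0x3AB = 1110101011
Trailing zeros: 0, so the lowest set bit is bit 0 (value 1).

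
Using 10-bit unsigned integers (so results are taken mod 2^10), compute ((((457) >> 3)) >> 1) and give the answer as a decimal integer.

28

457 = 0111001001
→ >> 3 → 0000111001 = 57
→ >> 1 → 0000011100 = 28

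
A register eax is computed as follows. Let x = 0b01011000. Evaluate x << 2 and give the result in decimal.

352

x = 001011000
shift left by 2 → 101100000 = 352
(equivalently, 88 × 2^2 = 88 × 4)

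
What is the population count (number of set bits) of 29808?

29808 = 111010001110000
Count the 1s: 1 + 1 + 1 + 1 + 1 + 1 + 1 = 7

7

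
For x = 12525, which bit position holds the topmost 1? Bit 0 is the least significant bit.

13

12525 = 11000011101101
The topmost 1 is at position 13 (since 2^13 = 8192 ≤ 12525 < 16384).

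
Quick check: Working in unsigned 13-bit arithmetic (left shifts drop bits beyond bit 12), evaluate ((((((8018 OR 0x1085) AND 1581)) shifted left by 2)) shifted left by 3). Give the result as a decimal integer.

8018 = 1111101010010
0x1085 = 1000010000101
→ OR → 1111111010111 = 8151
1581 = 0011000101101
→ AND → 0011000000101 = 1541
→ shifted left by 2 (mod 2^13) → 1100000010100 = 6164
→ shifted left by 3 (mod 2^13) → 0000010100000 = 160

160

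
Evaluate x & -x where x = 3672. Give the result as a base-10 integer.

8

x = 111001011000 = 3672
-x (two's complement) = …000110101000
AND   = 000000001000 = 8
(x & -x isolates the lowest set bit of x.)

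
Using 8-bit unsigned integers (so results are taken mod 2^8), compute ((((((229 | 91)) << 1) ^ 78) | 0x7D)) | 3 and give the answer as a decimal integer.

229 = 11100101
91 = 01011011
→ | → 11111111 = 255
→ << 1 (mod 2^8) → 11111110 = 254
78 = 01001110
→ ^ → 10110000 = 176
0x7D = 01111101
→ | → 11111101 = 253
3 = 00000011
→ | → 11111111 = 255

255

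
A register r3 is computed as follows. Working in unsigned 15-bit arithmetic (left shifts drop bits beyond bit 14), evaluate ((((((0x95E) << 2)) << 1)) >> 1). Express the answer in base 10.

9592

0x95E = 000100101011110
→ << 2 (mod 2^15) → 010010101111000 = 9592
→ << 1 (mod 2^15) → 100101011110000 = 19184
→ >> 1 → 010010101111000 = 9592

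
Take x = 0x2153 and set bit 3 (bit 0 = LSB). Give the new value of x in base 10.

8539

x = 10000101010011
bit 3 is currently 0; set it via x | (1 << 3) = x | 8
→ 10000101011011 = 8539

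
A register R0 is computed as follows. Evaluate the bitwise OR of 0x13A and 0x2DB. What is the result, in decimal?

1019

0x13A = 0100111010
0x2DB = 1011011011
 OR → 1111111011 = 1019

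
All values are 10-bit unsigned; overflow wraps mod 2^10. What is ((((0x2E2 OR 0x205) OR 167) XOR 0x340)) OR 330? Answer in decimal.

0x2E2 = 1011100010
0x205 = 1000000101
→ OR → 1011100111 = 743
167 = 0010100111
→ OR → 1011100111 = 743
0x340 = 1101000000
→ XOR → 0110100111 = 423
330 = 0101001010
→ OR → 0111101111 = 495

495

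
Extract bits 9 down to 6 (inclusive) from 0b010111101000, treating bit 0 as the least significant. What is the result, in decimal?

v = 010111101000
Shift right by 6: 010111
Mask low 4 bits: 0111 = 7

7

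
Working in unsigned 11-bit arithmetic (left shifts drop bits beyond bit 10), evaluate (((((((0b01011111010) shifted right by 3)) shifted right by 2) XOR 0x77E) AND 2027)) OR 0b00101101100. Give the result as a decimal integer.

1901

0b01011111010 = 01011111010
→ shifted right by 3 → 00001011111 = 95
→ shifted right by 2 → 00000010111 = 23
0x77E = 11101111110
→ XOR → 11101101001 = 1897
2027 = 11111101011
→ AND → 11101101001 = 1897
0b00101101100 = 00101101100
→ OR → 11101101101 = 1901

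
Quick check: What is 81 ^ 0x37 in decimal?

102

81 = 1010001
0x37 = 0110111
XOR → 1100110 = 102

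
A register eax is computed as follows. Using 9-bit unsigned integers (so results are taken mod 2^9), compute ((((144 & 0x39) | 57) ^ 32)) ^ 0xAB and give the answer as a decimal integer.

178

144 = 010010000
0x39 = 000111001
→ & → 000010000 = 16
57 = 000111001
→ | → 000111001 = 57
32 = 000100000
→ ^ → 000011001 = 25
0xAB = 010101011
→ ^ → 010110010 = 178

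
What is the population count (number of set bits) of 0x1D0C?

6

0x1D0C = 1110100001100
Count the 1s: 1 + 1 + 1 + 1 + 1 + 1 = 6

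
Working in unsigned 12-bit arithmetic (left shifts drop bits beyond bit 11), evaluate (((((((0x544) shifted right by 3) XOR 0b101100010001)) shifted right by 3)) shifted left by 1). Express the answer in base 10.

0x544 = 010101000100
→ shifted right by 3 → 000010101000 = 168
0b101100010001 = 101100010001
→ XOR → 101110111001 = 3001
→ shifted right by 3 → 000101110111 = 375
→ shifted left by 1 (mod 2^12) → 001011101110 = 750

750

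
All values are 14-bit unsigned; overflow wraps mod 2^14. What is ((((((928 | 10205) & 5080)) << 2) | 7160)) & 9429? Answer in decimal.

1232

928 = 00001110100000
10205 = 10011111011101
→ | → 10011111111101 = 10237
5080 = 01001111011000
→ & → 00001111011000 = 984
→ << 2 (mod 2^14) → 00111101100000 = 3936
7160 = 01101111111000
→ | → 01111111111000 = 8184
9429 = 10010011010101
→ & → 00010011010000 = 1232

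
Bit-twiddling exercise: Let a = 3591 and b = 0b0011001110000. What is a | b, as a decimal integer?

3703

3591 = 111000000111
b = 011001110000
 OR → 111001110111 = 3703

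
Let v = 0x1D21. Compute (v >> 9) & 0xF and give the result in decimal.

v = 1110100100001
Shift right by 9: 1110
Mask low 4 bits: 1110 = 14

14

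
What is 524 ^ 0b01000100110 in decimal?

42

524 = 1000001100
b = 1000100110
XOR → 0000101010 = 42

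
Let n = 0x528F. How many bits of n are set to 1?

0x528F = 101001010001111
Count the 1s: 1 + 1 + 1 + 1 + 1 + 1 + 1 + 1 = 8

8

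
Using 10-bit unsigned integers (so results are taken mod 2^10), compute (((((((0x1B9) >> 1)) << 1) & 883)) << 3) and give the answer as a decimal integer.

0x1B9 = 0110111001
→ >> 1 → 0011011100 = 220
→ << 1 (mod 2^10) → 0110111000 = 440
883 = 1101110011
→ & → 0100110000 = 304
→ << 3 (mod 2^10) → 0110000000 = 384

384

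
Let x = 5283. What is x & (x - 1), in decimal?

5282

x = 1010010100011 = 5283
x - 1 = 1010010100010
AND   = 1010010100010 = 5282
(x & (x - 1) clears the lowest set bit of x.)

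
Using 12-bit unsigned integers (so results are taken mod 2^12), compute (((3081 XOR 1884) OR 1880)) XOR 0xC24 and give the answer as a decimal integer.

3081 = 110000001001
1884 = 011101011100
→ XOR → 101101010101 = 2901
1880 = 011101011000
→ OR → 111101011101 = 3933
0xC24 = 110000100100
→ XOR → 001101111001 = 889

889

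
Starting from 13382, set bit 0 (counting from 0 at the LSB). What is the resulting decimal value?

x = 11010001000110
bit 0 is currently 0; set it via x | (1 << 0) = x | 1
→ 11010001000111 = 13383

13383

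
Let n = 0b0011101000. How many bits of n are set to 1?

n = 11101000
Count the 1s: 1 + 1 + 1 + 1 = 4

4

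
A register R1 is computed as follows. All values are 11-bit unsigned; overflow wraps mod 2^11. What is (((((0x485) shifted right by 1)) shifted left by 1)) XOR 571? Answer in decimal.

0x485 = 10010000101
→ shifted right by 1 → 01001000010 = 578
→ shifted left by 1 (mod 2^11) → 10010000100 = 1156
571 = 01000111011
→ XOR → 11010111111 = 1727

1727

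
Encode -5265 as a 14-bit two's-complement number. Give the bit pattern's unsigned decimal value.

11119

5265 in 14 bits: 01010010010001
Invert: 10101101101110
Add 1:  10101101101111 = 11119
(Check: 2^14 - 5265 = 16384 - 5265 = 11119.)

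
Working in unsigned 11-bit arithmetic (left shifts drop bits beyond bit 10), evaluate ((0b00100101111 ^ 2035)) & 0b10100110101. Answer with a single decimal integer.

0b00100101111 = 00100101111
2035 = 11111110011
→ ^ → 11011011100 = 1756
0b10100110101 = 10100110101
→ & → 10000010100 = 1044

1044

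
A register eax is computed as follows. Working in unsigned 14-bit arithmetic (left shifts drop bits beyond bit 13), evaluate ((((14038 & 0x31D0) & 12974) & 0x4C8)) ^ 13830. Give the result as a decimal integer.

14038 = 11011011010110
0x31D0 = 11000111010000
→ & → 11000011010000 = 12496
12974 = 11001010101110
→ & → 11000010000000 = 12416
0x4C8 = 00010011001000
→ & → 00000010000000 = 128
13830 = 11011000000110
→ ^ → 11011010000110 = 13958

13958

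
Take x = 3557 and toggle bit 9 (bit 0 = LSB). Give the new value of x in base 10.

x = 110111100101
bit 9 is currently 0; toggle it via x ^ (1 << 9) = x ^ 512
→ 111111100101 = 4069

4069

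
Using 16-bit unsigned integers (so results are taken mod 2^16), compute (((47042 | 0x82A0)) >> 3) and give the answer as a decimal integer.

47042 = 1011011111000010
0x82A0 = 1000001010100000
→ | → 1011011111100010 = 47074
→ >> 3 → 0001011011111100 = 5884

5884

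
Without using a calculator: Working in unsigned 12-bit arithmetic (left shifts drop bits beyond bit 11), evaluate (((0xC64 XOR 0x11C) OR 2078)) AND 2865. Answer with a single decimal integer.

0xC64 = 110001100100
0x11C = 000100011100
→ XOR → 110101111000 = 3448
2078 = 100000011110
→ OR → 110101111110 = 3454
2865 = 101100110001
→ AND → 100100110000 = 2352

2352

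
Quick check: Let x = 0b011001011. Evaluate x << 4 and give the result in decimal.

x = 000011001011
shift left by 4 → 110010110000 = 3248
(equivalently, 203 × 2^4 = 203 × 16)

3248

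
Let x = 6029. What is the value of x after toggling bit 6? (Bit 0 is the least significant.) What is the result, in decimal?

6093

x = 01011110001101
bit 6 is currently 0; toggle it via x ^ (1 << 6) = x ^ 64
→ 01011111001101 = 6093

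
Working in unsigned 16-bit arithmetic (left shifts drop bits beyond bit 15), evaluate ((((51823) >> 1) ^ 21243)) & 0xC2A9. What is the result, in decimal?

648

51823 = 1100101001101111
→ >> 1 → 0110010100110111 = 25911
21243 = 0101001011111011
→ ^ → 0011011111001100 = 14284
0xC2A9 = 1100001010101001
→ & → 0000001010001000 = 648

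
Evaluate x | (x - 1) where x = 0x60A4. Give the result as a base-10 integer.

x = 110000010100100 = 24740
x - 1 = 110000010100011
OR    = 110000010100111 = 24743
(x | (x - 1) sets all bits below the lowest set bit.)

24743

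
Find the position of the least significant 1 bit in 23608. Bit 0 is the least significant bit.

23608 = 101110000111000
Trailing zeros: 3, so the lowest set bit is bit 3 (value 8).

3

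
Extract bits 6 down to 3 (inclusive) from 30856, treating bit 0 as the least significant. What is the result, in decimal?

v = 111100010001000
Shift right by 3: 111100010001
Mask low 4 bits: 0001 = 1

1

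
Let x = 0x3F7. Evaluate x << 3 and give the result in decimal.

0x3F7 = 0001111110111
shift left by 3 → 1111110111000 = 8120
(equivalently, 1015 × 2^3 = 1015 × 8)

8120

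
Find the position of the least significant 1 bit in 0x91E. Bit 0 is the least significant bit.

0x91E = 100100011110
Trailing zeros: 1, so the lowest set bit is bit 1 (value 2).

1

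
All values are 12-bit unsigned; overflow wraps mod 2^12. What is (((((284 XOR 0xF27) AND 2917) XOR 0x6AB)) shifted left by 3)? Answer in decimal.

1104

284 = 000100011100
0xF27 = 111100100111
→ XOR → 111000111011 = 3643
2917 = 101101100101
→ AND → 101000100001 = 2593
0x6AB = 011010101011
→ XOR → 110010001010 = 3210
→ shifted left by 3 (mod 2^12) → 010001010000 = 1104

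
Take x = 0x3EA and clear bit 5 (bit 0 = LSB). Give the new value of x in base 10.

970

x = 001111101010
bit 5 is currently 1; clear it via x & ~(1 << 5) = x & ~32
→ 001111001010 = 970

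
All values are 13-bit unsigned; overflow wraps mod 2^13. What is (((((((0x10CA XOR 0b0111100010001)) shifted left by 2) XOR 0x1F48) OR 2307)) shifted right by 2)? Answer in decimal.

0x10CA = 1000011001010
0b0111100010001 = 0111100010001
→ XOR → 1111111011011 = 8155
→ shifted left by 2 (mod 2^13) → 1111101101100 = 8044
0x1F48 = 1111101001000
→ XOR → 0000000100100 = 36
2307 = 0100100000011
→ OR → 0100100100111 = 2343
→ shifted right by 2 → 0001001001001 = 585

585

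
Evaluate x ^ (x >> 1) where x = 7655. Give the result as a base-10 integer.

4884

x = 1110111100111 = 7655
x>>1 = 0111011110011
XOR  = 1001100010100 = 4884
(x ^ (x >> 1) gives the standard binary-reflected Gray code of x.)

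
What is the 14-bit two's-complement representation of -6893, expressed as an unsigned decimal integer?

9491

6893 in 14 bits: 01101011101101
Invert: 10010100010010
Add 1:  10010100010011 = 9491
(Check: 2^14 - 6893 = 16384 - 6893 = 9491.)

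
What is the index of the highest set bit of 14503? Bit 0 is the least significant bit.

14503 = 11100010100111
The topmost 1 is at position 13 (since 2^13 = 8192 ≤ 14503 < 16384).

13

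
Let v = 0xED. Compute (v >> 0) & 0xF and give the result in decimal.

v = 11101101
Shift right by 0: 11101101
Mask low 4 bits: 1101 = 13

13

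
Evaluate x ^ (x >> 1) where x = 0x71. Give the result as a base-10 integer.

x = 1110001 = 113
x>>1 = 0111000
XOR  = 1001001 = 73
(x ^ (x >> 1) gives the standard binary-reflected Gray code of x.)

73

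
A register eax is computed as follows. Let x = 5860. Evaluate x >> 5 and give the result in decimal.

183

5860 = 1011011100100
shift right by 5 → 0000010110111 = 183
(equivalently, floor(5860 / 32))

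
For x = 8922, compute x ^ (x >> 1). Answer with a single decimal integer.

13239

x = 10001011011010 = 8922
x>>1 = 01000101101101
XOR  = 11001110110111 = 13239
(x ^ (x >> 1) gives the standard binary-reflected Gray code of x.)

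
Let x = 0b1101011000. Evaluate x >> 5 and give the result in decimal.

x = 1101011000
shift right by 5 → 0000011010 = 26
(equivalently, floor(856 / 32))

26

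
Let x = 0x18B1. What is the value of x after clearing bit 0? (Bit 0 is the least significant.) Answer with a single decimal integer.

6320

x = 1100010110001
bit 0 is currently 1; clear it via x & ~(1 << 0) = x & ~1
→ 1100010110000 = 6320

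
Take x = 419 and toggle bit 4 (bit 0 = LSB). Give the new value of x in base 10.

435

x = 0110100011
bit 4 is currently 0; toggle it via x ^ (1 << 4) = x ^ 16
→ 0110110011 = 435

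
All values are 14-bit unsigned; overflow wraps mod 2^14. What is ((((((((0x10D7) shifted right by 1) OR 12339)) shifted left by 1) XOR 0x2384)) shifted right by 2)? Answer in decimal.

1244

0x10D7 = 01000011010111
→ shifted right by 1 → 00100001101011 = 2155
12339 = 11000000110011
→ OR → 11100001111011 = 14459
→ shifted left by 1 (mod 2^14) → 11000011110110 = 12534
0x2384 = 10001110000100
→ XOR → 01001101110010 = 4978
→ shifted right by 2 → 00010011011100 = 1244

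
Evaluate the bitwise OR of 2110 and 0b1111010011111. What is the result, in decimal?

7871

2110 = 0100000111110
b = 1111010011111
 OR → 1111010111111 = 7871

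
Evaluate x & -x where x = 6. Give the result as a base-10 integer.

2

x = 110 = 6
-x (two's complement) = …010
AND   = 010 = 2
(x & -x isolates the lowest set bit of x.)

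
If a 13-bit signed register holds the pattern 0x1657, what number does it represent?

pattern = 1011001010111 (MSB is 1 ⇒ negative)
Invert: 0100110101000, add 1 → 0100110101001 = 2473, so the value is -2473.
(Equivalently: 5719 - 2^13 = 5719 - 8192 = -2473.)

-2473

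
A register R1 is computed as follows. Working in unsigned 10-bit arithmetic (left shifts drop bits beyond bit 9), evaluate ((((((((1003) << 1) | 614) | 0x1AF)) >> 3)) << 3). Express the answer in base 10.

1016

1003 = 1111101011
→ << 1 (mod 2^10) → 1111010110 = 982
614 = 1001100110
→ | → 1111110110 = 1014
0x1AF = 0110101111
→ | → 1111111111 = 1023
→ >> 3 → 0001111111 = 127
→ << 3 (mod 2^10) → 1111111000 = 1016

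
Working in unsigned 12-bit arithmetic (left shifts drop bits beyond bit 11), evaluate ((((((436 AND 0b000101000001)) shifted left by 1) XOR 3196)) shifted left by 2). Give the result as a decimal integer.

2544

436 = 000110110100
0b000101000001 = 000101000001
→ AND → 000100000000 = 256
→ shifted left by 1 (mod 2^12) → 001000000000 = 512
3196 = 110001111100
→ XOR → 111001111100 = 3708
→ shifted left by 2 (mod 2^12) → 100111110000 = 2544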